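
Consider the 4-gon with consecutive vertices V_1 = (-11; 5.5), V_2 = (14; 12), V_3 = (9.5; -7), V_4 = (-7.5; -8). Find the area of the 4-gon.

339.375

Σ = (-209) + (-212) + (-128.5) + (-129.25) = -678.75
Area = |Σ|/2 = 339.375.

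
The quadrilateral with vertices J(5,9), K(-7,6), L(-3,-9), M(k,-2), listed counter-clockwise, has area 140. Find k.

Write out the shoelace sum; only the two edges meeting at M involve k:
2·Area = [((-3)·(-2) − k·(-9)) + (k·9 − 5·(-2))] + 174
       = 18·k + 190 = 280
⇒ k = 5.

5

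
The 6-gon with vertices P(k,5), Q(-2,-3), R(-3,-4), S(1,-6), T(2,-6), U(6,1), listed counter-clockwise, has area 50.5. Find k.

The doubled signed area Σ (x_i y_{i+1} − x_{i+1} y_i) is linear in k.
With k=0 it equals 105; the coefficient of k is -4 (from the two edges through P).
So -4·k + 105 = 2·50.5 = 101 ⇒ k = 1.

1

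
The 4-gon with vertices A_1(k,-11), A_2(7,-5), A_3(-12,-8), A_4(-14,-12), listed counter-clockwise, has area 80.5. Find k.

The doubled signed area Σ (x_i y_{i+1} − x_{i+1} y_i) is linear in k.
With k=0 it equals 147; the coefficient of k is 7 (from the two edges through A_1).
So 7·k + 147 = 2·80.5 = 161 ⇒ k = 2.

2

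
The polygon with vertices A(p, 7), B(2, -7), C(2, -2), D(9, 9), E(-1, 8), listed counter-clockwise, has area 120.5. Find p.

-9

The doubled signed area Σ (x_i y_{i+1} − x_{i+1} y_i) is linear in p.
With p=0 it equals 106; the coefficient of p is -15 (from the two edges through A).
So -15·p + 106 = 2·120.5 = 241 ⇒ p = -9.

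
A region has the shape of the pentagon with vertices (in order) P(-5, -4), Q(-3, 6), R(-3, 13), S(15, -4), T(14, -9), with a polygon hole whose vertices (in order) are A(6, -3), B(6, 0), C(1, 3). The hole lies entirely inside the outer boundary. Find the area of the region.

205.5

Outer boundary:
Σ = (-42) + (-21) + (-183) + (-79) + (-101) = -426
Area = |Σ|/2 = 213.
Hole:
A→B: (6)(0) − (6)(-3) = 18
B→C: (6)(3) − (1)(0) = 18
C→A: (1)(-3) − (6)(3) = -21
Σ = 15
Area = |Σ|/2 = 7.5.
Net area = 213 − 7.5 = 205.5.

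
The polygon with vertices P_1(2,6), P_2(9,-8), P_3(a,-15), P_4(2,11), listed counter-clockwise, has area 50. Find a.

The doubled signed area Σ (x_i y_{i+1} − x_{i+1} y_i) is linear in a.
With a=0 it equals -185; the coefficient of a is 19 (from the two edges through P_3).
So 19·a + -185 = 2·50 = 100 ⇒ a = 15.

15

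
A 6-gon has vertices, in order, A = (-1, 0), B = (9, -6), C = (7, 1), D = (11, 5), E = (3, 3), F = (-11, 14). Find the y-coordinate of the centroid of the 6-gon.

367/141

Apply the surveyor's formula. First the cross-terms c_i = x_i·y_{i+1} − x_{i+1}·y_i:
  6, 51, 24, 18, 75, 14  ⇒  2A = 188, A = 94.
Then Σ (y_i + y_{i+1})·c_i = 1468, so ȳ = 1468 / (6·94) = 367/141.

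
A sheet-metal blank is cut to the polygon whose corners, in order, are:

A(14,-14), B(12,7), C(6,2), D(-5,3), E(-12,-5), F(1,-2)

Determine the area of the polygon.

A→B: (14)(7) − (12)(-14) = 266
B→C: (12)(2) − (6)(7) = -18
C→D: (6)(3) − (-5)(2) = 28
D→E: (-5)(-5) − (-12)(3) = 61
E→F: (-12)(-2) − (1)(-5) = 29
F→A: (1)(-14) − (14)(-2) = 14
Σ = 380
Area = |Σ|/2 = 190.

190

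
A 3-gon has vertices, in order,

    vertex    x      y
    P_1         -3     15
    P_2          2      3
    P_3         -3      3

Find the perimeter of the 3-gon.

|P_1P_2| = √((5)² + (-12)²) = √169 = 13
|P_2P_3| = √((-5)² + (0)²) = √25 = 5
|P_3P_1| = √((0)² + (12)²) = √144 = 12
Perimeter = 13 + 5 + 12 = 30.

30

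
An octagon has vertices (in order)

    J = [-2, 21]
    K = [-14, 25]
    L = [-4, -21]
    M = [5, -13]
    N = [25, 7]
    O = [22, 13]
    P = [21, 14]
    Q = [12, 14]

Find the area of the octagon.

883.5

Apply Gauss's area formula: 2A = Σ (x_i·y_{i+1} − x_{i+1}·y_i), indices taken mod 8.
Σ = (244) + (394) + (157) + (360) + (171) + (35) + (126) + (280) = 1767
Area = |Σ|/2 = 883.5.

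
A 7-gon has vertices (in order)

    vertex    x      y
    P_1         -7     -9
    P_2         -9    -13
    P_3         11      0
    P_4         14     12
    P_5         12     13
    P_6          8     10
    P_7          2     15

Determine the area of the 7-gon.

Apply the shoelace formula: 2A = Σ (x_i·y_{i+1} − x_{i+1}·y_i), indices taken mod 7.
Σ = (10) + (143) + (132) + (38) + (16) + (100) + (87) = 526
Area = |Σ|/2 = 263.

263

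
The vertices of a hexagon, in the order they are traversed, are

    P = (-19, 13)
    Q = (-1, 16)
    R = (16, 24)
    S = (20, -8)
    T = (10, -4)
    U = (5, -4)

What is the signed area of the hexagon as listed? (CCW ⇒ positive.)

-605

Apply the shoelace formula: 2A = Σ (x_i·y_{i+1} − x_{i+1}·y_i), indices taken mod 6.
P→Q: (-19)(16) − (-1)(13) = -291
Q→R: (-1)(24) − (16)(16) = -280
R→S: (16)(-8) − (20)(24) = -608
S→T: (20)(-4) − (10)(-8) = 0
T→U: (10)(-4) − (5)(-4) = -20
U→P: (5)(13) − (-19)(-4) = -11
Σ = -1210
Signed area = Σ/2 = -605 (negative ⇒ clockwise traversal).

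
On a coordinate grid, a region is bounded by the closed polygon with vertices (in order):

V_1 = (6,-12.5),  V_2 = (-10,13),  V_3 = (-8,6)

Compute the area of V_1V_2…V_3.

Apply the surveyor's formula: 2A = Σ (x_i·y_{i+1} − x_{i+1}·y_i), indices taken mod 3.
Cross-terms: -47, 44, 64  ⇒  Σ = 61
Area = |Σ|/2 = 30.5.

30.5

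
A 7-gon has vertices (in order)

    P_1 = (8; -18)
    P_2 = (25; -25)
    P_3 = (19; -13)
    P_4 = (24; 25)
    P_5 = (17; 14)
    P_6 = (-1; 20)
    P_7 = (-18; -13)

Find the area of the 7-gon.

Cross-terms: 250, 150, 787, -89, 354, 373, 428  ⇒  Σ = 2253
Area = |Σ|/2 = 1126.5.

1126.5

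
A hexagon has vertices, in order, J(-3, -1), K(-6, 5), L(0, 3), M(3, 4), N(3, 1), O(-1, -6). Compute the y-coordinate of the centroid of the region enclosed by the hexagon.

Apply the shoelace (surveyor's) formula. First the cross-terms c_i = x_i·y_{i+1} − x_{i+1}·y_i:
  -21, -18, -9, -9, -17, -17  ⇒  2A = -91, A = -45.5.
Then Σ (y_i + y_{i+1})·c_i = -132, so ȳ = -132 / (6·(-45.5)) = 44/91.

44/91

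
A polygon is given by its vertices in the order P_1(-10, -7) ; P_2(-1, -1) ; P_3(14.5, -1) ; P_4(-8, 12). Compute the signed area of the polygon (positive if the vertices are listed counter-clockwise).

180.25

Apply the shoelace (surveyor's) formula: 2A = Σ (x_i·y_{i+1} − x_{i+1}·y_i), indices taken mod 4.
Σ = (3) + (15.5) + (166) + (176) = 360.5
Signed area = Σ/2 = 180.25 (positive ⇒ counter-clockwise traversal).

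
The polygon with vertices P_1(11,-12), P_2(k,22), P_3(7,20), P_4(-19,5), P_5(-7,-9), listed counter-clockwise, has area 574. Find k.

The doubled signed area Σ (x_i y_{i+1} − x_{i+1} y_i) is linear in k.
With k=0 it equals 892; the coefficient of k is 32 (from the two edges through P_2).
So 32·k + 892 = 2·574 = 1148 ⇒ k = 8.

8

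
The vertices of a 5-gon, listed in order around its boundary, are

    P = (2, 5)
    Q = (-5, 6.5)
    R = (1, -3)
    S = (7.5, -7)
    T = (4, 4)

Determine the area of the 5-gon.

66

Σ = (38) + (8.5) + (15.5) + (58) + (12) = 132
Area = |Σ|/2 = 66.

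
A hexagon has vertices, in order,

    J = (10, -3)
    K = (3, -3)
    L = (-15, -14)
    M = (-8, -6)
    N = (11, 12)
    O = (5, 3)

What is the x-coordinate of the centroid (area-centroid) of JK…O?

Apply Gauss's area formula. First the cross-terms c_i = x_i·y_{i+1} − x_{i+1}·y_i:
  -21, -87, -22, -30, -27, -45  ⇒  2A = -232, A = -116.
Then Σ (x_i + x_{i+1})·c_i = 80, so x̄ = 80 / (6·(-116)) = -10/87.

-10/87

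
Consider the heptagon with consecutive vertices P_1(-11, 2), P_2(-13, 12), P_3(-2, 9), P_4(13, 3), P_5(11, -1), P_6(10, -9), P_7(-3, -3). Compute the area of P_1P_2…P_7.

276.5

Σ = (-106) + (-93) + (-123) + (-46) + (-89) + (-57) + (-39) = -553
Area = |Σ|/2 = 276.5.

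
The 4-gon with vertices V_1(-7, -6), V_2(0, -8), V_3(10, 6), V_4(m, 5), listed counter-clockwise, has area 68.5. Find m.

Write out the shoelace sum; only the two edges meeting at V_4 involve m:
2·Area = [(10·5 − m·6) + (m·(-6) − (-7)·5)] + 136
       = -12·m + 221 = 137
⇒ m = 7.

7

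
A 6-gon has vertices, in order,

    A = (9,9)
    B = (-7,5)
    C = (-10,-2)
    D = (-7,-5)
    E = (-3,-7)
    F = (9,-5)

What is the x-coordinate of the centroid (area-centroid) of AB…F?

Apply Gauss's area formula. First the cross-terms c_i = x_i·y_{i+1} − x_{i+1}·y_i:
  108, 64, 36, 34, 78, 126  ⇒  2A = 446, A = 223.
Then Σ (x_i + x_{i+1})·c_i = 912, so x̄ = 912 / (6·223) = 152/223.

152/223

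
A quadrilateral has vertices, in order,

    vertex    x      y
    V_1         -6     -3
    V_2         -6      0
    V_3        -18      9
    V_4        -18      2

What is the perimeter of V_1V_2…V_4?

|V_1V_2| = √((0)² + (3)²) = √9 = 3
|V_2V_3| = √((-12)² + (9)²) = √225 = 15
|V_3V_4| = √((0)² + (-7)²) = √49 = 7
|V_4V_1| = √((12)² + (-5)²) = √169 = 13
Perimeter = 3 + 15 + 7 + 13 = 38.

38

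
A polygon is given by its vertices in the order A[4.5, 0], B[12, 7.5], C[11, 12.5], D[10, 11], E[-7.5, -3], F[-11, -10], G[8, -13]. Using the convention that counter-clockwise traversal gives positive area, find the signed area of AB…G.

236.625

Apply the shoelace (surveyor's) formula: 2A = Σ (x_i·y_{i+1} − x_{i+1}·y_i), indices taken mod 7.
Cross-terms: 33.75, 67.5, -4, 52.5, 42, 223, 58.5  ⇒  Σ = 473.25
Signed area = Σ/2 = 236.625 (positive ⇒ counter-clockwise traversal).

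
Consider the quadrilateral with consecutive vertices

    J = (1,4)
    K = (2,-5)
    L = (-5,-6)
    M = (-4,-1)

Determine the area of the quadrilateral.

Apply Gauss's area formula: 2A = Σ (x_i·y_{i+1} − x_{i+1}·y_i), indices taken mod 4.
Σ = (-13) + (-37) + (-19) + (-15) = -84
Area = |Σ|/2 = 42.

42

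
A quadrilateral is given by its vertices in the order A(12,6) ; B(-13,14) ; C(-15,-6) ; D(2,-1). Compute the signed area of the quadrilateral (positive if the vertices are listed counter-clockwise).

292.5

Σ = (246) + (288) + (27) + (24) = 585
Signed area = Σ/2 = 292.5 (positive ⇒ counter-clockwise traversal).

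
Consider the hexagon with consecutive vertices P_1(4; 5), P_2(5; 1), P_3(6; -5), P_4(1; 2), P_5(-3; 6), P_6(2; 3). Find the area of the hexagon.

Apply Gauss's area formula: 2A = Σ (x_i·y_{i+1} − x_{i+1}·y_i), indices taken mod 6.
Cross-terms: -21, -31, 17, 12, -21, -2  ⇒  Σ = -46
Area = |Σ|/2 = 23.

23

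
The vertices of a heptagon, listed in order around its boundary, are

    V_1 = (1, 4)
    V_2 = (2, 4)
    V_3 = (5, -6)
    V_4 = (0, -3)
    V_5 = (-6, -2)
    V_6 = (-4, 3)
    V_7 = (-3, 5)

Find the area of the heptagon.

61.5

Cross-terms: -4, -32, -15, -18, -26, -11, -17  ⇒  Σ = -123
Area = |Σ|/2 = 61.5.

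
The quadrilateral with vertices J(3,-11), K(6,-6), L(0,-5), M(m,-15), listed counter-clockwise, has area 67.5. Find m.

-12

Write out the shoelace sum; only the two edges meeting at M involve m:
2·Area = [(0·(-15) − m·(-5)) + (m·(-11) − 3·(-15))] + 18
       = -6·m + 63 = 135
⇒ m = -12.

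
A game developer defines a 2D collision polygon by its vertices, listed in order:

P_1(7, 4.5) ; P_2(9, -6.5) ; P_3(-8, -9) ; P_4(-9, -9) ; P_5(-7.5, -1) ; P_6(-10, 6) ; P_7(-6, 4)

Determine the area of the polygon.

P_1→P_2: (7)(-6.5) − (9)(4.5) = -86
P_2→P_3: (9)(-9) − (-8)(-6.5) = -133
P_3→P_4: (-8)(-9) − (-9)(-9) = -9
P_4→P_5: (-9)(-1) − (-7.5)(-9) = -58.5
P_5→P_6: (-7.5)(6) − (-10)(-1) = -55
P_6→P_7: (-10)(4) − (-6)(6) = -4
P_7→P_1: (-6)(4.5) − (7)(4) = -55
Σ = -400.5
Area = |Σ|/2 = 200.25.

200.25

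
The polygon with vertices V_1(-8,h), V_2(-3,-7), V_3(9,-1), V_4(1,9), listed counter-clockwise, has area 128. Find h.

The doubled signed area Σ (x_i y_{i+1} − x_{i+1} y_i) is linear in h.
With h=0 it equals 276; the coefficient of h is 4 (from the two edges through V_1).
So 4·h + 276 = 2·128 = 256 ⇒ h = -5.

-5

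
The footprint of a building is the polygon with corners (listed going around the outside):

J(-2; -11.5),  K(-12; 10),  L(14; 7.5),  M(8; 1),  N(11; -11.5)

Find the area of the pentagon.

343.25

J→K: (-2)(10) − (-12)(-11.5) = -158
K→L: (-12)(7.5) − (14)(10) = -230
L→M: (14)(1) − (8)(7.5) = -46
M→N: (8)(-11.5) − (11)(1) = -103
N→J: (11)(-11.5) − (-2)(-11.5) = -149.5
Σ = -686.5
Area = |Σ|/2 = 343.25.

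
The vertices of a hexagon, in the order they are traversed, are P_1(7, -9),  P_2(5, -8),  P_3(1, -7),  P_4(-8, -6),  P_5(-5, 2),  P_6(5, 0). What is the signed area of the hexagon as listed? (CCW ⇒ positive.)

Cross-terms: -11, -27, -62, -46, -10, -45  ⇒  Σ = -201
Signed area = Σ/2 = -100.5 (negative ⇒ clockwise traversal).

-100.5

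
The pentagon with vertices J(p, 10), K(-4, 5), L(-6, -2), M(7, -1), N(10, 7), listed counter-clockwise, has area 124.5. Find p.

Write out the shoelace sum; only the two edges meeting at J involve p:
2·Area = [(10·10 − p·7) + (p·5 − (-4)·10)] + 117
       = -2·p + 257 = 249
⇒ p = 4.

4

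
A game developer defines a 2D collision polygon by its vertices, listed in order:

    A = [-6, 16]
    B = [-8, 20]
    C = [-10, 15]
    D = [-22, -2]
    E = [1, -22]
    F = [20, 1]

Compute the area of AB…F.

845.5

Σ = (8) + (80) + (350) + (486) + (441) + (326) = 1691
Area = |Σ|/2 = 845.5.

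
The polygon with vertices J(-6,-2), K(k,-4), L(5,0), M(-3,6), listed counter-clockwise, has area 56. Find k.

-2

Write out the shoelace sum; only the two edges meeting at K involve k:
2·Area = [((-6)·(-4) − k·(-2)) + (k·0 − 5·(-4))] + 72
       = 2·k + 116 = 112
⇒ k = -2.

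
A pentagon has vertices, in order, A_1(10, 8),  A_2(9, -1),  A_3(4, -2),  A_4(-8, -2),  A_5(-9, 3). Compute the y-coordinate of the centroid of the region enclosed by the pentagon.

Apply the shoelace formula. First the cross-terms c_i = x_i·y_{i+1} − x_{i+1}·y_i:
  -82, -14, -24, -42, -102  ⇒  2A = -264, A = -132.
Then Σ (y_i + y_{i+1})·c_i = -1600, so ȳ = -1600 / (6·(-132)) = 200/99.

200/99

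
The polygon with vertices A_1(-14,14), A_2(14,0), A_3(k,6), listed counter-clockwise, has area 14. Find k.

4

Write out the shoelace sum; only the two edges meeting at A_3 involve k:
2·Area = [(14·6 − k·0) + (k·14 − (-14)·6)] + -196
       = 14·k + -28 = 28
⇒ k = 4.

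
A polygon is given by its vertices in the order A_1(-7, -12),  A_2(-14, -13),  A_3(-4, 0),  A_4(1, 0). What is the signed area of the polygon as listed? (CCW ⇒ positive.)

-70.5

A_1→A_2: (-7)(-13) − (-14)(-12) = -77
A_2→A_3: (-14)(0) − (-4)(-13) = -52
A_3→A_4: (-4)(0) − (1)(0) = 0
A_4→A_1: (1)(-12) − (-7)(0) = -12
Σ = -141
Signed area = Σ/2 = -70.5 (negative ⇒ clockwise traversal).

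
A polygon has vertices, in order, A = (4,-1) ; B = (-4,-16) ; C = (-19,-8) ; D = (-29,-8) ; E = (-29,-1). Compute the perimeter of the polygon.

84

|AB| = √((-8)² + (-15)²) = √289 = 17
|BC| = √((-15)² + (8)²) = √289 = 17
|CD| = √((-10)² + (0)²) = √100 = 10
|DE| = √((0)² + (7)²) = √49 = 7
|EA| = √((33)² + (0)²) = √1089 = 33
Perimeter = 17 + 17 + 10 + 7 + 33 = 84.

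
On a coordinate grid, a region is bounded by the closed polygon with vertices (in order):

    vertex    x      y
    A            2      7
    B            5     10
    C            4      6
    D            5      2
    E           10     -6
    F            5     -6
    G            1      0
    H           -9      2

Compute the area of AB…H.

Apply the shoelace formula: 2A = Σ (x_i·y_{i+1} − x_{i+1}·y_i), indices taken mod 8.
Cross-terms: -15, -10, -22, -50, -30, 6, 2, -67  ⇒  Σ = -186
Area = |Σ|/2 = 93.

93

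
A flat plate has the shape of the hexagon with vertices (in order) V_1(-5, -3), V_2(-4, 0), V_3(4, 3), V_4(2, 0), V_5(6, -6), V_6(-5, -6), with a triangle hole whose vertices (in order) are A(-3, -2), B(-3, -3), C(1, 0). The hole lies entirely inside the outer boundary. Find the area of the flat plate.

59.5

Outer boundary:
Σ = (-12) + (-12) + (-6) + (-12) + (-66) + (-15) = -123
Area = |Σ|/2 = 61.5.
Hole:
Apply the shoelace formula: 2A = Σ (x_i·y_{i+1} − x_{i+1}·y_i), indices taken mod 3.
Σ = (3) + (3) + (-2) = 4
Area = |Σ|/2 = 2.
Net area = 61.5 − 2 = 59.5.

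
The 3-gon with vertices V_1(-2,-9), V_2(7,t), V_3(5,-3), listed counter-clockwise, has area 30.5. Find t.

-10

Write out the shoelace sum; only the two edges meeting at V_2 involve t:
2·Area = [((-2)·t − 7·(-9)) + (7·(-3) − 5·t)] + -51
       = -7·t + -9 = 61
⇒ t = -10.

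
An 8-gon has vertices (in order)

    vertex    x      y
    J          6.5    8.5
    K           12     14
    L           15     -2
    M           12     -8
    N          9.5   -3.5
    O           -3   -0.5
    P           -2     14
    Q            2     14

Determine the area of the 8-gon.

Apply the shoelace (surveyor's) formula: 2A = Σ (x_i·y_{i+1} − x_{i+1}·y_i), indices taken mod 8.
Cross-terms: -11, -234, -96, 34, -15.25, -43, -56, -74  ⇒  Σ = -495.25
Area = |Σ|/2 = 247.625.

247.625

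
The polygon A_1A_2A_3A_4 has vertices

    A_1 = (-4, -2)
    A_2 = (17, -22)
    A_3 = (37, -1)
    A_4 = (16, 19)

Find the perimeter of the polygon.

116

|A_1A_2| = √((21)² + (-20)²) = √841 = 29
|A_2A_3| = √((20)² + (21)²) = √841 = 29
|A_3A_4| = √((-21)² + (20)²) = √841 = 29
|A_4A_1| = √((-20)² + (-21)²) = √841 = 29
Perimeter = 29 + 29 + 29 + 29 = 116.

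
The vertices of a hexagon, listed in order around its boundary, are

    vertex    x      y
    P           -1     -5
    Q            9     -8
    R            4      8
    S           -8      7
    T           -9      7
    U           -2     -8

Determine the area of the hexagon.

172

P→Q: (-1)(-8) − (9)(-5) = 53
Q→R: (9)(8) − (4)(-8) = 104
R→S: (4)(7) − (-8)(8) = 92
S→T: (-8)(7) − (-9)(7) = 7
T→U: (-9)(-8) − (-2)(7) = 86
U→P: (-2)(-5) − (-1)(-8) = 2
Σ = 344
Area = |Σ|/2 = 172.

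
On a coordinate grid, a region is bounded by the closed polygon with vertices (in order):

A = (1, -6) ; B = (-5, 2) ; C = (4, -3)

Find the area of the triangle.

21

Apply Gauss's area formula: 2A = Σ (x_i·y_{i+1} − x_{i+1}·y_i), indices taken mod 3.
A→B: (1)(2) − (-5)(-6) = -28
B→C: (-5)(-3) − (4)(2) = 7
C→A: (4)(-6) − (1)(-3) = -21
Σ = -42
Area = |Σ|/2 = 21.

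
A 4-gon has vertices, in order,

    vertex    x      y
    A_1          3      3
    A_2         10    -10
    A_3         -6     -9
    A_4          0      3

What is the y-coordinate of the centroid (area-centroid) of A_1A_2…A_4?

-1108/237

Apply Gauss's area formula. First the cross-terms c_i = x_i·y_{i+1} − x_{i+1}·y_i:
  -60, -150, -18, -9  ⇒  2A = -237, A = -118.5.
Then Σ (y_i + y_{i+1})·c_i = 3324, so ȳ = 3324 / (6·(-118.5)) = -1108/237.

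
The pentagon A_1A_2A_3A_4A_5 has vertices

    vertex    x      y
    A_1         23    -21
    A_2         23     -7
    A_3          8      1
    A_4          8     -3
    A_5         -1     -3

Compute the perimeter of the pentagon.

|A_1A_2| = √((0)² + (14)²) = √196 = 14
|A_2A_3| = √((-15)² + (8)²) = √289 = 17
|A_3A_4| = √((0)² + (-4)²) = √16 = 4
|A_4A_5| = √((-9)² + (0)²) = √81 = 9
|A_5A_1| = √((24)² + (-18)²) = √900 = 30
Perimeter = 14 + 17 + 4 + 9 + 30 = 74.

74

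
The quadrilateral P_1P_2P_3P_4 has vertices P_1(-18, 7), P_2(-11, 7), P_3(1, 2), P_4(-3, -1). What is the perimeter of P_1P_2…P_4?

42

|P_1P_2| = √((7)² + (0)²) = √49 = 7
|P_2P_3| = √((12)² + (-5)²) = √169 = 13
|P_3P_4| = √((-4)² + (-3)²) = √25 = 5
|P_4P_1| = √((-15)² + (8)²) = √289 = 17
Perimeter = 7 + 13 + 5 + 17 = 42.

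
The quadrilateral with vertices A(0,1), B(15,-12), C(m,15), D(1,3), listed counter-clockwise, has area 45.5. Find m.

-7

The doubled signed area Σ (x_i y_{i+1} − x_{i+1} y_i) is linear in m.
With m=0 it equals 196; the coefficient of m is 15 (from the two edges through C).
So 15·m + 196 = 2·45.5 = 91 ⇒ m = -7.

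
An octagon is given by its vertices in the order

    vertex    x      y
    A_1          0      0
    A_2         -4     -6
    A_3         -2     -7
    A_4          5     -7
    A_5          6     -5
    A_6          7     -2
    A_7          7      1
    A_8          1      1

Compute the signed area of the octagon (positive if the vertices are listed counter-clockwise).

Apply Gauss's area formula: 2A = Σ (x_i·y_{i+1} − x_{i+1}·y_i), indices taken mod 8.
Σ = (0) + (16) + (49) + (17) + (23) + (21) + (6) + (0) = 132
Signed area = Σ/2 = 66 (positive ⇒ counter-clockwise traversal).

66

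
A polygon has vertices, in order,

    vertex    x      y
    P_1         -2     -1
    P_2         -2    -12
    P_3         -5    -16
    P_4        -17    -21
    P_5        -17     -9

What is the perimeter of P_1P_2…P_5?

58

|P_1P_2| = √((0)² + (-11)²) = √121 = 11
|P_2P_3| = √((-3)² + (-4)²) = √25 = 5
|P_3P_4| = √((-12)² + (-5)²) = √169 = 13
|P_4P_5| = √((0)² + (12)²) = √144 = 12
|P_5P_1| = √((15)² + (8)²) = √289 = 17
Perimeter = 11 + 5 + 13 + 12 + 17 = 58.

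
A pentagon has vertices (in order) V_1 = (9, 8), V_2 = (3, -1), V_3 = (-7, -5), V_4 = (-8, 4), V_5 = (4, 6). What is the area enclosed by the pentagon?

104.5

V_1→V_2: (9)(-1) − (3)(8) = -33
V_2→V_3: (3)(-5) − (-7)(-1) = -22
V_3→V_4: (-7)(4) − (-8)(-5) = -68
V_4→V_5: (-8)(6) − (4)(4) = -64
V_5→V_1: (4)(8) − (9)(6) = -22
Σ = -209
Area = |Σ|/2 = 104.5.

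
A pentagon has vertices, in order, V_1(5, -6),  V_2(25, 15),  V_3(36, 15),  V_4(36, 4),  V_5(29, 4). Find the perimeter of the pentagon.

|V_1V_2| = √((20)² + (21)²) = √841 = 29
|V_2V_3| = √((11)² + (0)²) = √121 = 11
|V_3V_4| = √((0)² + (-11)²) = √121 = 11
|V_4V_5| = √((-7)² + (0)²) = √49 = 7
|V_5V_1| = √((-24)² + (-10)²) = √676 = 26
Perimeter = 29 + 11 + 11 + 7 + 26 = 84.

84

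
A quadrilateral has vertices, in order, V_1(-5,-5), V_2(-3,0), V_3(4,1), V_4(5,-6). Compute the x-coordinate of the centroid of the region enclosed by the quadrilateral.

8/17

Apply the surveyor's formula. First the cross-terms c_i = x_i·y_{i+1} − x_{i+1}·y_i:
  -15, -3, -29, -55  ⇒  2A = -102, A = -51.
Then Σ (x_i + x_{i+1})·c_i = -144, so x̄ = -144 / (6·(-51)) = 8/17.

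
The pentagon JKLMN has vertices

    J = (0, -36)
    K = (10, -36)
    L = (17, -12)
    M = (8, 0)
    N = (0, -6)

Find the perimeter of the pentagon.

90

|JK| = √((10)² + (0)²) = √100 = 10
|KL| = √((7)² + (24)²) = √625 = 25
|LM| = √((-9)² + (12)²) = √225 = 15
|MN| = √((-8)² + (-6)²) = √100 = 10
|NJ| = √((0)² + (-30)²) = √900 = 30
Perimeter = 10 + 25 + 15 + 10 + 30 = 90.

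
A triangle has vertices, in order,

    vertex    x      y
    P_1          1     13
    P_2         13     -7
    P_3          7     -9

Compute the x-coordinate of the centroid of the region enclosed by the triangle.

Apply Gauss's area formula. First the cross-terms c_i = x_i·y_{i+1} − x_{i+1}·y_i:
  -176, -68, 100  ⇒  2A = -144, A = -72.
Then Σ (x_i + x_{i+1})·c_i = -3024, so x̄ = -3024 / (6·(-72)) = 7.

7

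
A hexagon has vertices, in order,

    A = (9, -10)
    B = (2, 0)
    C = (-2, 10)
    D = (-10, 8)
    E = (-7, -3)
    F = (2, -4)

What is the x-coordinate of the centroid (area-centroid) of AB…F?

-187/65

Apply the shoelace (surveyor's) formula. First the cross-terms c_i = x_i·y_{i+1} − x_{i+1}·y_i:
  20, 20, 84, 86, 34, 16  ⇒  2A = 260, A = 130.
Then Σ (x_i + x_{i+1})·c_i = -2244, so x̄ = -2244 / (6·130) = -187/65.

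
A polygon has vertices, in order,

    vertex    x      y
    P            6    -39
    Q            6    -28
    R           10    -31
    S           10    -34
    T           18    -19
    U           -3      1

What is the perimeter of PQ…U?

|PQ| = √((0)² + (11)²) = √121 = 11
|QR| = √((4)² + (-3)²) = √25 = 5
|RS| = √((0)² + (-3)²) = √9 = 3
|ST| = √((8)² + (15)²) = √289 = 17
|TU| = √((-21)² + (20)²) = √841 = 29
|UP| = √((9)² + (-40)²) = √1681 = 41
Perimeter = 11 + 5 + 3 + 17 + 29 + 41 = 106.

106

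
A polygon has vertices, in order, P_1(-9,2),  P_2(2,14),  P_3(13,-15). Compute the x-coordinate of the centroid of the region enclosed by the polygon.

Apply Gauss's area formula. First the cross-terms c_i = x_i·y_{i+1} − x_{i+1}·y_i:
  -130, -212, -109  ⇒  2A = -451, A = -225.5.
Then Σ (x_i + x_{i+1})·c_i = -2706, so x̄ = -2706 / (6·(-225.5)) = 2.

2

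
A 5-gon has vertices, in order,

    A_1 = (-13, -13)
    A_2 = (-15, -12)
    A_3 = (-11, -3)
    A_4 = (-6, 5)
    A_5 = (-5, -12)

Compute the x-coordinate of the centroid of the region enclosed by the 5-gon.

Apply the shoelace (surveyor's) formula. First the cross-terms c_i = x_i·y_{i+1} − x_{i+1}·y_i:
  -39, -87, -73, 97, -91  ⇒  2A = -193, A = -96.5.
Then Σ (x_i + x_{i+1})·c_i = 5166, so x̄ = 5166 / (6·(-96.5)) = -1722/193.

-1722/193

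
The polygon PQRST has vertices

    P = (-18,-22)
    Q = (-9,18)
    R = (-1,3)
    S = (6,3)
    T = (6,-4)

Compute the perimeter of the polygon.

|PQ| = √((9)² + (40)²) = √1681 = 41
|QR| = √((8)² + (-15)²) = √289 = 17
|RS| = √((7)² + (0)²) = √49 = 7
|ST| = √((0)² + (-7)²) = √49 = 7
|TP| = √((-24)² + (-18)²) = √900 = 30
Perimeter = 41 + 17 + 7 + 7 + 30 = 102.

102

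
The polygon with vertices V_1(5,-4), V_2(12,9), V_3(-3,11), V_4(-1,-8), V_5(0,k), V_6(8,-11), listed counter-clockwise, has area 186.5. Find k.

-7

Write out the shoelace sum; only the two edges meeting at V_5 involve k:
2·Area = [((-1)·k − 0·(-8)) + (0·(-11) − 8·k)] + 310
       = -9·k + 310 = 373
⇒ k = -7.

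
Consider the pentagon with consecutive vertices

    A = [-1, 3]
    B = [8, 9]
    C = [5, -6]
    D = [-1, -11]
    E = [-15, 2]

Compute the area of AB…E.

198.5

Apply the shoelace formula: 2A = Σ (x_i·y_{i+1} − x_{i+1}·y_i), indices taken mod 5.
Σ = (-33) + (-93) + (-61) + (-167) + (-43) = -397
Area = |Σ|/2 = 198.5.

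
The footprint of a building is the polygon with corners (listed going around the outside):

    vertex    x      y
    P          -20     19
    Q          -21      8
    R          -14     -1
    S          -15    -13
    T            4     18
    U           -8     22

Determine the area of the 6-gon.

Apply the shoelace (surveyor's) formula: 2A = Σ (x_i·y_{i+1} − x_{i+1}·y_i), indices taken mod 6.
Cross-terms: 239, 133, 167, -218, 232, 288  ⇒  Σ = 841
Area = |Σ|/2 = 420.5.

420.5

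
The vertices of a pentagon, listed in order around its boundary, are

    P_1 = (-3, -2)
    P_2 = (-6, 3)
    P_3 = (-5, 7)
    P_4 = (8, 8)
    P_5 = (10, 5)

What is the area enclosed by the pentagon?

P_1→P_2: (-3)(3) − (-6)(-2) = -21
P_2→P_3: (-6)(7) − (-5)(3) = -27
P_3→P_4: (-5)(8) − (8)(7) = -96
P_4→P_5: (8)(5) − (10)(8) = -40
P_5→P_1: (10)(-2) − (-3)(5) = -5
Σ = -189
Area = |Σ|/2 = 94.5.

94.5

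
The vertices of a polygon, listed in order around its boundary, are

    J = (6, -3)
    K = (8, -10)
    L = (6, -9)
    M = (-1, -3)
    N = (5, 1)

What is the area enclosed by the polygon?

Apply the shoelace (surveyor's) formula: 2A = Σ (x_i·y_{i+1} − x_{i+1}·y_i), indices taken mod 5.
Σ = (-36) + (-12) + (-27) + (14) + (-21) = -82
Area = |Σ|/2 = 41.

41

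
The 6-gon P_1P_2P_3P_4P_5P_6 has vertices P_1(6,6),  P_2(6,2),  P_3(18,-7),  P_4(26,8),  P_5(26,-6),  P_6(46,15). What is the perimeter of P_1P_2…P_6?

|P_1P_2| = √((0)² + (-4)²) = √16 = 4
|P_2P_3| = √((12)² + (-9)²) = √225 = 15
|P_3P_4| = √((8)² + (15)²) = √289 = 17
|P_4P_5| = √((0)² + (-14)²) = √196 = 14
|P_5P_6| = √((20)² + (21)²) = √841 = 29
|P_6P_1| = √((-40)² + (-9)²) = √1681 = 41
Perimeter = 4 + 15 + 17 + 14 + 29 + 41 = 120.

120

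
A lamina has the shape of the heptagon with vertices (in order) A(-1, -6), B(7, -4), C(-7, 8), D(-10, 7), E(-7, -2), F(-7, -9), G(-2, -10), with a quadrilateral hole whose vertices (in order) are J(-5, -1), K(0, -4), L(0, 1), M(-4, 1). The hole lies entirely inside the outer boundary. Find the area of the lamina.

122

Outer boundary:
Apply the shoelace formula: 2A = Σ (x_i·y_{i+1} − x_{i+1}·y_i), indices taken mod 7.
Σ = (46) + (28) + (31) + (69) + (49) + (52) + (2) = 277
Area = |Σ|/2 = 138.5.
Hole:
Σ = (20) + (0) + (4) + (9) = 33
Area = |Σ|/2 = 16.5.
Net area = 138.5 − 16.5 = 122.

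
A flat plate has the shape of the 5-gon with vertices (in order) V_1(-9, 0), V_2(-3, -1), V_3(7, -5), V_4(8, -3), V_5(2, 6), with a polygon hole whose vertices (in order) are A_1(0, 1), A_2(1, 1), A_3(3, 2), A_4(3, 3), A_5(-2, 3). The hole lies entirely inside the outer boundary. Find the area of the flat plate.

72

Outer boundary:
Apply the surveyor's formula: 2A = Σ (x_i·y_{i+1} − x_{i+1}·y_i), indices taken mod 5.
Σ = (9) + (22) + (19) + (54) + (54) = 158
Area = |Σ|/2 = 79.
Hole:
Apply the shoelace (surveyor's) formula: 2A = Σ (x_i·y_{i+1} − x_{i+1}·y_i), indices taken mod 5.
Σ = (-1) + (-1) + (3) + (15) + (-2) = 14
Area = |Σ|/2 = 7.
Net area = 79 − 7 = 72.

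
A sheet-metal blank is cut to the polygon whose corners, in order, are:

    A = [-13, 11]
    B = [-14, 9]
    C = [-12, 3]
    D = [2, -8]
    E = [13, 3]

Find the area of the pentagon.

242.5

A→B: (-13)(9) − (-14)(11) = 37
B→C: (-14)(3) − (-12)(9) = 66
C→D: (-12)(-8) − (2)(3) = 90
D→E: (2)(3) − (13)(-8) = 110
E→A: (13)(11) − (-13)(3) = 182
Σ = 485
Area = |Σ|/2 = 242.5.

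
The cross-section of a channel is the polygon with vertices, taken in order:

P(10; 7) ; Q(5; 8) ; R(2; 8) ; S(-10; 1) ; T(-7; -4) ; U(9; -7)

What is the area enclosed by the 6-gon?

208

Apply Gauss's area formula: 2A = Σ (x_i·y_{i+1} − x_{i+1}·y_i), indices taken mod 6.
Cross-terms: 45, 24, 82, 47, 85, 133  ⇒  Σ = 416
Area = |Σ|/2 = 208.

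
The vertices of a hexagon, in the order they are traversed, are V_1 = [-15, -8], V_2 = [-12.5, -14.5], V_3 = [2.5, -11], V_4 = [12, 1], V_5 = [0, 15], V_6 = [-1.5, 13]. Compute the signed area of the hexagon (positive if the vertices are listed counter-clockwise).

417.625

Apply the shoelace (surveyor's) formula: 2A = Σ (x_i·y_{i+1} − x_{i+1}·y_i), indices taken mod 6.
V_1→V_2: (-15)(-14.5) − (-12.5)(-8) = 117.5
V_2→V_3: (-12.5)(-11) − (2.5)(-14.5) = 173.75
V_3→V_4: (2.5)(1) − (12)(-11) = 134.5
V_4→V_5: (12)(15) − (0)(1) = 180
V_5→V_6: (0)(13) − (-1.5)(15) = 22.5
V_6→V_1: (-1.5)(-8) − (-15)(13) = 207
Σ = 835.25
Signed area = Σ/2 = 417.625 (positive ⇒ counter-clockwise traversal).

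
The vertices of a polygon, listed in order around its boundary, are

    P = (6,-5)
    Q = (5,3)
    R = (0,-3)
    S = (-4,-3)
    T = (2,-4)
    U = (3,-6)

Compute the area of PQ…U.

29.5

Apply the surveyor's formula: 2A = Σ (x_i·y_{i+1} − x_{i+1}·y_i), indices taken mod 6.
Σ = (43) + (-15) + (-12) + (22) + (0) + (21) = 59
Area = |Σ|/2 = 29.5.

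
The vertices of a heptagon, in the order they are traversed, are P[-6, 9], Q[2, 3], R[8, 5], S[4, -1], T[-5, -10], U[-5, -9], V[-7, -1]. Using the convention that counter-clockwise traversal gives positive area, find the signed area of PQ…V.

-127.5

Apply the shoelace (surveyor's) formula: 2A = Σ (x_i·y_{i+1} − x_{i+1}·y_i), indices taken mod 7.
Σ = (-36) + (-14) + (-28) + (-45) + (-5) + (-58) + (-69) = -255
Signed area = Σ/2 = -127.5 (negative ⇒ clockwise traversal).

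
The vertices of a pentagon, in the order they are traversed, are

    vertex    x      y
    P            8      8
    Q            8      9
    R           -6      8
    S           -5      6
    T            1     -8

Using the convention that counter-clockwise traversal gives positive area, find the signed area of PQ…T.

Apply the surveyor's formula: 2A = Σ (x_i·y_{i+1} − x_{i+1}·y_i), indices taken mod 5.
P→Q: (8)(9) − (8)(8) = 8
Q→R: (8)(8) − (-6)(9) = 118
R→S: (-6)(6) − (-5)(8) = 4
S→T: (-5)(-8) − (1)(6) = 34
T→P: (1)(8) − (8)(-8) = 72
Σ = 236
Signed area = Σ/2 = 118 (positive ⇒ counter-clockwise traversal).

118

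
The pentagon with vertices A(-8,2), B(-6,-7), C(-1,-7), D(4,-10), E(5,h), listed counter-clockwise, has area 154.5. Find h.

9

The doubled signed area Σ (x_i y_{i+1} − x_{i+1} y_i) is linear in h.
With h=0 it equals 201; the coefficient of h is 12 (from the two edges through E).
So 12·h + 201 = 2·154.5 = 309 ⇒ h = 9.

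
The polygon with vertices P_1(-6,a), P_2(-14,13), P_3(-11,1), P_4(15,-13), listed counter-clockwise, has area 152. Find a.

Write out the shoelace sum; only the two edges meeting at P_1 involve a:
2·Area = [(15·a − (-6)·(-13)) + ((-6)·13 − (-14)·a)] + 257
       = 29·a + 101 = 304
⇒ a = 7.

7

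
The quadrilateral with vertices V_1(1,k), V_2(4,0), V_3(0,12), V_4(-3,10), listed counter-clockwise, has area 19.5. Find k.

5

The doubled signed area Σ (x_i y_{i+1} − x_{i+1} y_i) is linear in k.
With k=0 it equals 74; the coefficient of k is -7 (from the two edges through V_1).
So -7·k + 74 = 2·19.5 = 39 ⇒ k = 5.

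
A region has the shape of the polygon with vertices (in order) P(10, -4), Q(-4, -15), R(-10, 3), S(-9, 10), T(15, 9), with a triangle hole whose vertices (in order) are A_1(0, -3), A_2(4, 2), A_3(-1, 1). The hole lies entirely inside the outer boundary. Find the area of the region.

Outer boundary:
Apply the shoelace (surveyor's) formula: 2A = Σ (x_i·y_{i+1} − x_{i+1}·y_i), indices taken mod 5.
Σ = (-166) + (-162) + (-73) + (-231) + (-150) = -782
Area = |Σ|/2 = 391.
Hole:
Cross-terms: 12, 6, 3  ⇒  Σ = 21
Area = |Σ|/2 = 10.5.
Net area = 391 − 10.5 = 380.5.

380.5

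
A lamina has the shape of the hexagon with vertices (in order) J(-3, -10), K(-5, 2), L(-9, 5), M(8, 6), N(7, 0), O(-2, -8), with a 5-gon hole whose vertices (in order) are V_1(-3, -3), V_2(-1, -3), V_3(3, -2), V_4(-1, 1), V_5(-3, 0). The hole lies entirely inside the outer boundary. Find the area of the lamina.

114.5

Outer boundary:
Σ = (-56) + (-7) + (-94) + (-42) + (-56) + (-4) = -259
Area = |Σ|/2 = 129.5.
Hole:
Apply the shoelace formula: 2A = Σ (x_i·y_{i+1} − x_{i+1}·y_i), indices taken mod 5.
V_1→V_2: (-3)(-3) − (-1)(-3) = 6
V_2→V_3: (-1)(-2) − (3)(-3) = 11
V_3→V_4: (3)(1) − (-1)(-2) = 1
V_4→V_5: (-1)(0) − (-3)(1) = 3
V_5→V_1: (-3)(-3) − (-3)(0) = 9
Σ = 30
Area = |Σ|/2 = 15.
Net area = 129.5 − 15 = 114.5.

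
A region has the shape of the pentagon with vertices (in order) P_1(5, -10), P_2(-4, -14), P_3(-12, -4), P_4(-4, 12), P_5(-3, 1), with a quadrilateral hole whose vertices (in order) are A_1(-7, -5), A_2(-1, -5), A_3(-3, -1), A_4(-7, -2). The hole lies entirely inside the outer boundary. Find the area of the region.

164.5

Outer boundary:
Apply the surveyor's formula: 2A = Σ (x_i·y_{i+1} − x_{i+1}·y_i), indices taken mod 5.
P_1→P_2: (5)(-14) − (-4)(-10) = -110
P_2→P_3: (-4)(-4) − (-12)(-14) = -152
P_3→P_4: (-12)(12) − (-4)(-4) = -160
P_4→P_5: (-4)(1) − (-3)(12) = 32
P_5→P_1: (-3)(-10) − (5)(1) = 25
Σ = -365
Area = |Σ|/2 = 182.5.
Hole:
A_1→A_2: (-7)(-5) − (-1)(-5) = 30
A_2→A_3: (-1)(-1) − (-3)(-5) = -14
A_3→A_4: (-3)(-2) − (-7)(-1) = -1
A_4→A_1: (-7)(-5) − (-7)(-2) = 21
Σ = 36
Area = |Σ|/2 = 18.
Net area = 182.5 − 18 = 164.5.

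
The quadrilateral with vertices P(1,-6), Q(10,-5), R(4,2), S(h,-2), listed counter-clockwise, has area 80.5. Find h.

Write out the shoelace sum; only the two edges meeting at S involve h:
2·Area = [(4·(-2) − h·2) + (h·(-6) − 1·(-2))] + 95
       = -8·h + 89 = 161
⇒ h = -9.

-9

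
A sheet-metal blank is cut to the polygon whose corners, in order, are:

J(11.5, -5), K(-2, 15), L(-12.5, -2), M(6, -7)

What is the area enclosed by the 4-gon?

252

Apply the shoelace formula: 2A = Σ (x_i·y_{i+1} − x_{i+1}·y_i), indices taken mod 4.
J→K: (11.5)(15) − (-2)(-5) = 162.5
K→L: (-2)(-2) − (-12.5)(15) = 191.5
L→M: (-12.5)(-7) − (6)(-2) = 99.5
M→J: (6)(-5) − (11.5)(-7) = 50.5
Σ = 504
Area = |Σ|/2 = 252.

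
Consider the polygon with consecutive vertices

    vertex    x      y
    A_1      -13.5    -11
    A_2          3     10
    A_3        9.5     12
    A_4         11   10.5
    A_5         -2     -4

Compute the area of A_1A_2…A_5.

124.125

Σ = (-102) + (-59) + (-32.25) + (-23) + (-32) = -248.25
Area = |Σ|/2 = 124.125.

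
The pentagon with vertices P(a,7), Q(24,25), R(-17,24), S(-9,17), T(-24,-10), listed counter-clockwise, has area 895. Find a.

20

Write out the shoelace sum; only the two edges meeting at P involve a:
2·Area = [((-24)·7 − a·(-10)) + (a·25 − 24·7)] + 1426
       = 35·a + 1090 = 1790
⇒ a = 20.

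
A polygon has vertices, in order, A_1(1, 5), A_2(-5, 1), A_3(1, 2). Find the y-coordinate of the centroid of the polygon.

Apply the shoelace (surveyor's) formula. First the cross-terms c_i = x_i·y_{i+1} − x_{i+1}·y_i:
  26, -11, 3  ⇒  2A = 18, A = 9.
Then Σ (y_i + y_{i+1})·c_i = 144, so ȳ = 144 / (6·9) = 8/3.

8/3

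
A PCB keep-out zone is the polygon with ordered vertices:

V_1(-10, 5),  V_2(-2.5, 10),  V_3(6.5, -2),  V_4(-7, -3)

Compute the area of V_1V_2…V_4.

123

Apply Gauss's area formula: 2A = Σ (x_i·y_{i+1} − x_{i+1}·y_i), indices taken mod 4.
V_1→V_2: (-10)(10) − (-2.5)(5) = -87.5
V_2→V_3: (-2.5)(-2) − (6.5)(10) = -60
V_3→V_4: (6.5)(-3) − (-7)(-2) = -33.5
V_4→V_1: (-7)(5) − (-10)(-3) = -65
Σ = -246
Area = |Σ|/2 = 123.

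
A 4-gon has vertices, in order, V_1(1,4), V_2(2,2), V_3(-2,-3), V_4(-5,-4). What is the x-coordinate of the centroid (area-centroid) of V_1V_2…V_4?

-95/93

Apply the shoelace formula. First the cross-terms c_i = x_i·y_{i+1} − x_{i+1}·y_i:
  -6, -2, -7, -16  ⇒  2A = -31, A = -15.5.
Then Σ (x_i + x_{i+1})·c_i = 95, so x̄ = 95 / (6·(-15.5)) = -95/93.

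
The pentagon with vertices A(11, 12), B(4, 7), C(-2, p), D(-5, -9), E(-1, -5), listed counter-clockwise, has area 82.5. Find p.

5

Write out the shoelace sum; only the two edges meeting at C involve p:
2·Area = [(4·p − (-2)·7) + ((-2)·(-9) − (-5)·p)] + 88
       = 9·p + 120 = 165
⇒ p = 5.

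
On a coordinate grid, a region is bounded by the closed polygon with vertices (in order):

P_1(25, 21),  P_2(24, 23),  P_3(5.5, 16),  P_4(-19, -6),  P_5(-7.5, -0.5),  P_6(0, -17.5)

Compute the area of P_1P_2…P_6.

Apply the surveyor's formula: 2A = Σ (x_i·y_{i+1} − x_{i+1}·y_i), indices taken mod 6.
Σ = (71) + (257.5) + (271) + (-35.5) + (131.25) + (437.5) = 1132.75
Area = |Σ|/2 = 566.375.

566.375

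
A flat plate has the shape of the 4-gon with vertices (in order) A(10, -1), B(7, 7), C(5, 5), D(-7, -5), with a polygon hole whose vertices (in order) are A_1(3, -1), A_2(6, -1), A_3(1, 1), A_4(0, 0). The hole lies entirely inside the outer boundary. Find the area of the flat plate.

Outer boundary:
Apply the shoelace formula: 2A = Σ (x_i·y_{i+1} − x_{i+1}·y_i), indices taken mod 4.
Σ = (77) + (0) + (10) + (57) = 144
Area = |Σ|/2 = 72.
Hole:
Apply Gauss's area formula: 2A = Σ (x_i·y_{i+1} − x_{i+1}·y_i), indices taken mod 4.
Σ = (3) + (7) + (0) + (0) = 10
Area = |Σ|/2 = 5.
Net area = 72 − 5 = 67.

67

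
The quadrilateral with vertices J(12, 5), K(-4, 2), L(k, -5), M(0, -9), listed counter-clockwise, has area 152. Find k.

Write out the shoelace sum; only the two edges meeting at L involve k:
2·Area = [((-4)·(-5) − k·2) + (k·(-9) − 0·(-5))] + 152
       = -11·k + 172 = 304
⇒ k = -12.

-12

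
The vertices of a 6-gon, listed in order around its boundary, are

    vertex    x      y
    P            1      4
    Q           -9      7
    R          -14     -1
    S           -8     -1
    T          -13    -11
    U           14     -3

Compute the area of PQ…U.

Apply Gauss's area formula: 2A = Σ (x_i·y_{i+1} − x_{i+1}·y_i), indices taken mod 6.
Σ = (43) + (107) + (6) + (75) + (193) + (59) = 483
Area = |Σ|/2 = 241.5.

241.5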